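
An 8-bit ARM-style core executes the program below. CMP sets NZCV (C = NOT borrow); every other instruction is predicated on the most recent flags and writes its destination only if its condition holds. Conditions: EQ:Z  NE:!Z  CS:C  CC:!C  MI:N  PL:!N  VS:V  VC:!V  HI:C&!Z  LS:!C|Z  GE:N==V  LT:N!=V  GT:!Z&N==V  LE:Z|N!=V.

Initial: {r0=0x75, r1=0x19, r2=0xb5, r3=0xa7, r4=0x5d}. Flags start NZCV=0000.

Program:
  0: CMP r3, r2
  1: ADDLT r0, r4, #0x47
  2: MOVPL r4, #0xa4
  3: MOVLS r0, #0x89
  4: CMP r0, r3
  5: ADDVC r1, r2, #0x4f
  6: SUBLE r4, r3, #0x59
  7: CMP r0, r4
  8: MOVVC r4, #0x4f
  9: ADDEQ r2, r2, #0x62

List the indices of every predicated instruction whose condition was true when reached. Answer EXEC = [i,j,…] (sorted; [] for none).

0: ✓ CMP  NZCV=1000
1: ✓ ADDLT  r0←0xa4
2: · MOVPL
3: ✓ MOVLS  r0←0x89
4: ✓ CMP  NZCV=1000
5: ✓ ADDVC  r1←0x04
6: ✓ SUBLE  r4←0x4e
7: ✓ CMP  NZCV=0011
8: · MOVVC
9: · ADDEQ

EXEC = [1,3,5,6]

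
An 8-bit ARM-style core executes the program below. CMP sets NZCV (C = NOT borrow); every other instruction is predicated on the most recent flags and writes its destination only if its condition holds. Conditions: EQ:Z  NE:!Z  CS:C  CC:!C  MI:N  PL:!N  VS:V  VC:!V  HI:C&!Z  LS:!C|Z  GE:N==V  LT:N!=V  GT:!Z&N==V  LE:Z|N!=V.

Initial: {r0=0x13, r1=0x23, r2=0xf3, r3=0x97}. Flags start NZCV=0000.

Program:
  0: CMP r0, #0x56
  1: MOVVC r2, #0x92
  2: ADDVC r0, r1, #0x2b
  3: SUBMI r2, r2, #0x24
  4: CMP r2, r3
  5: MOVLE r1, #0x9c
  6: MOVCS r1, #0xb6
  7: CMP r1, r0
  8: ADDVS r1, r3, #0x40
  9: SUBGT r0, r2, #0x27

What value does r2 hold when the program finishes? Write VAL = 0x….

0: ✓ CMP  NZCV=1000
1: ✓ MOVVC  r2←0x92
2: ✓ ADDVC  r0←0x4e
3: ✓ SUBMI  r2←0x6e
4: ✓ CMP  NZCV=1001
5: · MOVLE
6: · MOVCS
7: ✓ CMP  NZCV=1000
8: · ADDVS
9: · SUBGT

VAL = 0x6e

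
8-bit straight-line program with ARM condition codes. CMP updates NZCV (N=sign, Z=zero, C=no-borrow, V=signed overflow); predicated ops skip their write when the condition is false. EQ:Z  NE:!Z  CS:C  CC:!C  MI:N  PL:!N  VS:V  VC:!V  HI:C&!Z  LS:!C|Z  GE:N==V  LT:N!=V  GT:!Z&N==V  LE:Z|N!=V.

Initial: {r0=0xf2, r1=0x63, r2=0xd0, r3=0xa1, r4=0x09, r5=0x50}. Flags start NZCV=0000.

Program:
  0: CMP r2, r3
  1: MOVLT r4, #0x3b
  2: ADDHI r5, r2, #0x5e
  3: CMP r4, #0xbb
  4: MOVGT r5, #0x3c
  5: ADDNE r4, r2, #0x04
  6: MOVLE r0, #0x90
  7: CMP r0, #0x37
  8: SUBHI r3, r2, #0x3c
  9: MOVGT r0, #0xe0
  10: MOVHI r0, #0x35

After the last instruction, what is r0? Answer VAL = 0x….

0: ✓ CMP  NZCV=0010
1: · MOVLT
2: ✓ ADDHI  r5←0x2e
3: ✓ CMP  NZCV=0000
4: ✓ MOVGT  r5←0x3c
5: ✓ ADDNE  r4←0xd4
6: · MOVLE
7: ✓ CMP  NZCV=1010
8: ✓ SUBHI  r3←0x94
9: · MOVGT
10: ✓ MOVHI  r0←0x35

VAL = 0x35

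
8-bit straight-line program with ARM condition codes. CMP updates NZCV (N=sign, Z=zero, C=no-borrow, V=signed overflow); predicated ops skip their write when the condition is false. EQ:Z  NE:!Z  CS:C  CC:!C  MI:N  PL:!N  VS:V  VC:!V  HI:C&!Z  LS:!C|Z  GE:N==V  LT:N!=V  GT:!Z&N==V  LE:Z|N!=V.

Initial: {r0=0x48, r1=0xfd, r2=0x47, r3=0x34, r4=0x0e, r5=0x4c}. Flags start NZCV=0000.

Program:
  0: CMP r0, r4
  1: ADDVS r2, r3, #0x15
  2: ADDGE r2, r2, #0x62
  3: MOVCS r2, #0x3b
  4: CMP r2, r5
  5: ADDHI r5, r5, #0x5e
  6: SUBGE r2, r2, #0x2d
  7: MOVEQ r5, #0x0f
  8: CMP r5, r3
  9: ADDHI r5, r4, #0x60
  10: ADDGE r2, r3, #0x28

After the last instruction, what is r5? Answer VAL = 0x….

VAL = 0x6e

[0] flags=0010 → (cmp)
[1] flags=0010 VS?F → skip
[2] flags=0010 GE?T → r2=0xa9
[3] flags=0010 CS?T → r2=0x3b
[4] flags=1000 → (cmp)
[5] flags=1000 HI?F → skip
[6] flags=1000 GE?F → skip
[7] flags=1000 EQ?F → skip
[8] flags=0010 → (cmp)
[9] flags=0010 HI?T → r5=0x6e
[10] flags=0010 GE?T → r2=0x5c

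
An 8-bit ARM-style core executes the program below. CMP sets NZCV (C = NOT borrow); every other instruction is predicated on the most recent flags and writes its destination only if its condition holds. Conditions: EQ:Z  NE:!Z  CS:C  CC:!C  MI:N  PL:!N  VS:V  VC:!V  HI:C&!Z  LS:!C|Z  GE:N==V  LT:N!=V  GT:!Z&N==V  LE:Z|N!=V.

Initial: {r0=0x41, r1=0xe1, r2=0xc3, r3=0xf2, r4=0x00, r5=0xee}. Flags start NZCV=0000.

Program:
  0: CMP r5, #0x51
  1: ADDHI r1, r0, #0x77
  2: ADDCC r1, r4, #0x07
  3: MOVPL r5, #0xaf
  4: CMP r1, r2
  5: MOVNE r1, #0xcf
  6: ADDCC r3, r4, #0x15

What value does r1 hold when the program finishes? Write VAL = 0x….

VAL = 0xcf

0: ✓ CMP  NZCV=1010
1: ✓ ADDHI  r1←0xb8
2: · ADDCC
3: · MOVPL
4: ✓ CMP  NZCV=1000
5: ✓ MOVNE  r1←0xcf
6: ✓ ADDCC  r3←0x15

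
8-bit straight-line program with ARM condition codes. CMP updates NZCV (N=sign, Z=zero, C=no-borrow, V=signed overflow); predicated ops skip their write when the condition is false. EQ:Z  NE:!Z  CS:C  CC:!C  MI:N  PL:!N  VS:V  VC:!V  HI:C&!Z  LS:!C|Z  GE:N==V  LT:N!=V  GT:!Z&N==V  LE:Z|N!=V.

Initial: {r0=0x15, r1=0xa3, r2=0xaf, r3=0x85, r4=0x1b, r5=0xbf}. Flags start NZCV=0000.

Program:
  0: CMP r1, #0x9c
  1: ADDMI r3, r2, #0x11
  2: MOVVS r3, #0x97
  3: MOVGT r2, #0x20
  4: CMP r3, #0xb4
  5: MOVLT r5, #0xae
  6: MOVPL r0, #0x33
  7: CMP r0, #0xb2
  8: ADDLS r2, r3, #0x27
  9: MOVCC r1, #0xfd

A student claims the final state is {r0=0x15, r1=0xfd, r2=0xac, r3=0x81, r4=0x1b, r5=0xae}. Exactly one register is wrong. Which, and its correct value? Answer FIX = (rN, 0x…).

FIX = (r3, 0x85)

0: ✓ CMP  NZCV=0010
1: · ADDMI
2: · MOVVS
3: ✓ MOVGT  r2←0x20
4: ✓ CMP  NZCV=1000
5: ✓ MOVLT  r5←0xae
6: · MOVPL
7: ✓ CMP  NZCV=0000
8: ✓ ADDLS  r2←0xac
9: ✓ MOVCC  r1←0xfd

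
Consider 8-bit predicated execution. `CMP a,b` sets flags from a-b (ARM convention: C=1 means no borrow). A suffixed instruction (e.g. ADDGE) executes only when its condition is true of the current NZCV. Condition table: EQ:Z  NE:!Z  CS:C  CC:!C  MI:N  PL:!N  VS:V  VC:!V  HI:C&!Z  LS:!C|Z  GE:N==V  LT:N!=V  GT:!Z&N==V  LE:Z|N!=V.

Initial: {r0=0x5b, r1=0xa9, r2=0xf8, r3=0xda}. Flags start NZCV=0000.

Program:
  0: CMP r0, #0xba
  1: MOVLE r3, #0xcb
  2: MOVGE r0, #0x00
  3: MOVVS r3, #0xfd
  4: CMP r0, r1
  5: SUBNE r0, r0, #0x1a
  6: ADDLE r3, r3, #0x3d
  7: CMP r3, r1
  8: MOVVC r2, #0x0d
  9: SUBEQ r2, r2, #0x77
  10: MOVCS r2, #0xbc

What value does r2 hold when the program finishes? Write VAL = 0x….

0: ✓ CMP  NZCV=1001
1: · MOVLE
2: ✓ MOVGE  r0←0x00
3: ✓ MOVVS  r3←0xfd
4: ✓ CMP  NZCV=0000
5: ✓ SUBNE  r0←0xe6
6: · ADDLE
7: ✓ CMP  NZCV=0010
8: ✓ MOVVC  r2←0x0d
9: · SUBEQ
10: ✓ MOVCS  r2←0xbc

VAL = 0xbc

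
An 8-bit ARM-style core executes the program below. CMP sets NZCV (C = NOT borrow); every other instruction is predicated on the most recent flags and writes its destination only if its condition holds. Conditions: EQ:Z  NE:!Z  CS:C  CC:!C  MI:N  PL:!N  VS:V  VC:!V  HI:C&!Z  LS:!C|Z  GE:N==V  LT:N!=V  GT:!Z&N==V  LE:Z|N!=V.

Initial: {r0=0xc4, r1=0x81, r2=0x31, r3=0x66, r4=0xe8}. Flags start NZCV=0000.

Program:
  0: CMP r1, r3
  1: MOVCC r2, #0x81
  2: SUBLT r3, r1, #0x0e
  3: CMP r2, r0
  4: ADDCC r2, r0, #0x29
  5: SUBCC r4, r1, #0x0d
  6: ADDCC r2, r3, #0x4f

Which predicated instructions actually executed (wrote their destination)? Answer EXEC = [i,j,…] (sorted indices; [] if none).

0: ✓ CMP  NZCV=0011
1: · MOVCC
2: ✓ SUBLT  r3←0x73
3: ✓ CMP  NZCV=0000
4: ✓ ADDCC  r2←0xed
5: ✓ SUBCC  r4←0x74
6: ✓ ADDCC  r2←0xc2

EXEC = [2,4,5,6]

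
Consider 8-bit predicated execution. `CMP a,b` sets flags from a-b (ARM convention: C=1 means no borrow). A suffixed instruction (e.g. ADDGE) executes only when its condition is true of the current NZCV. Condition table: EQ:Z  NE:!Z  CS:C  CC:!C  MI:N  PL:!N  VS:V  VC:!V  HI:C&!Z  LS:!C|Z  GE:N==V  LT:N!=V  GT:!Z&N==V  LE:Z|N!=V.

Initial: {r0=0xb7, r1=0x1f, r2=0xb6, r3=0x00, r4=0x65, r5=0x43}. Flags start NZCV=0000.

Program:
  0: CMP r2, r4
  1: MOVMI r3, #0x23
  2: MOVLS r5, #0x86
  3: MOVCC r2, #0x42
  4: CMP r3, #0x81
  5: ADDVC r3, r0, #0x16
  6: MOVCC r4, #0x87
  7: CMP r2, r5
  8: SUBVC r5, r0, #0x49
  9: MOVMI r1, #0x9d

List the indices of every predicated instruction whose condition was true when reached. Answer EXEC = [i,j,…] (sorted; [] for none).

EXEC = [5,6]

0: ✓ CMP  NZCV=0011
1: · MOVMI
2: · MOVLS
3: · MOVCC
4: ✓ CMP  NZCV=0000
5: ✓ ADDVC  r3←0xcd
6: ✓ MOVCC  r4←0x87
7: ✓ CMP  NZCV=0011
8: · SUBVC
9: · MOVMI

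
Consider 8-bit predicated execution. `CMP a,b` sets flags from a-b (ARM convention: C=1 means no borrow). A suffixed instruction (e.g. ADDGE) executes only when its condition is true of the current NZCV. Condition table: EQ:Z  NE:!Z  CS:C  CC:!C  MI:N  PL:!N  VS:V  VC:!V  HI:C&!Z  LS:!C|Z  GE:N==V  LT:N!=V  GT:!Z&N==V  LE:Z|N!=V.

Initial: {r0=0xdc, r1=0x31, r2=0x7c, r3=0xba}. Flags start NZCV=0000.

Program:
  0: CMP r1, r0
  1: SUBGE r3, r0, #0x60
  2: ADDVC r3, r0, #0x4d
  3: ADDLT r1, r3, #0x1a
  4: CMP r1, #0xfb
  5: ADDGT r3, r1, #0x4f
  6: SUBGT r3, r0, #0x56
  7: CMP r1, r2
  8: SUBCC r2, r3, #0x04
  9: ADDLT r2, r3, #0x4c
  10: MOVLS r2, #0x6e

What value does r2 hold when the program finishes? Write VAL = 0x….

VAL = 0x6e

[0] flags=0000 → (cmp)
[1] flags=0000 GE?T → r3=0x7c
[2] flags=0000 VC?T → r3=0x29
[3] flags=0000 LT?F → skip
[4] flags=0000 → (cmp)
[5] flags=0000 GT?T → r3=0x80
[6] flags=0000 GT?T → r3=0x86
[7] flags=1000 → (cmp)
[8] flags=1000 CC?T → r2=0x82
[9] flags=1000 LT?T → r2=0xd2
[10] flags=1000 LS?T → r2=0x6e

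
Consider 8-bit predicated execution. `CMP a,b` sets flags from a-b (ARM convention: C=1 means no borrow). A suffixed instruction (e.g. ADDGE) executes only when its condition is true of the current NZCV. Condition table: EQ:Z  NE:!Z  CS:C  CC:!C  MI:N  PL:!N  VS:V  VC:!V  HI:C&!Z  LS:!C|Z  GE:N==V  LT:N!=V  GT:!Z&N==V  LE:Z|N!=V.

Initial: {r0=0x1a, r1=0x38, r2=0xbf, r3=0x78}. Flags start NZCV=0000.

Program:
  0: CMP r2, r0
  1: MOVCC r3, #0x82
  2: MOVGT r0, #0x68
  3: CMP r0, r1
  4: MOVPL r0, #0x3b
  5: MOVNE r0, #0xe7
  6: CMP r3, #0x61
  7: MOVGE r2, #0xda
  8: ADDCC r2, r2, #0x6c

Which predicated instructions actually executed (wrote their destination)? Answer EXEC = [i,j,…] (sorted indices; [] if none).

0: ✓ CMP  NZCV=1010
1: · MOVCC
2: · MOVGT
3: ✓ CMP  NZCV=1000
4: · MOVPL
5: ✓ MOVNE  r0←0xe7
6: ✓ CMP  NZCV=0010
7: ✓ MOVGE  r2←0xda
8: · ADDCC

EXEC = [5,7]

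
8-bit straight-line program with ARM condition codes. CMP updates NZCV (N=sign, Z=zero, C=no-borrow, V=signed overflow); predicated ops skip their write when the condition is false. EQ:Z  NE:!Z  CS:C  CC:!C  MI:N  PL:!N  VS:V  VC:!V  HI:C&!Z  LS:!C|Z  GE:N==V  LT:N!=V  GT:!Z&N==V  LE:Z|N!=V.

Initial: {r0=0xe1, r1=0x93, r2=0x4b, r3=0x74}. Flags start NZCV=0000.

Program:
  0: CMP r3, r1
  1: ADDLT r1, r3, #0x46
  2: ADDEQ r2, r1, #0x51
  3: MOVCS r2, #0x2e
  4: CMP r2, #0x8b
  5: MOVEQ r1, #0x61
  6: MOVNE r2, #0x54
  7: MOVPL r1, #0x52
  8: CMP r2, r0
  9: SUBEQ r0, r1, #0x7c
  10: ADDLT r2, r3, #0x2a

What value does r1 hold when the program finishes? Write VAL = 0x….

[0] flags=1001 → (cmp)
[1] flags=1001 LT?F → skip
[2] flags=1001 EQ?F → skip
[3] flags=1001 CS?F → skip
[4] flags=1001 → (cmp)
[5] flags=1001 EQ?F → skip
[6] flags=1001 NE?T → r2=0x54
[7] flags=1001 PL?F → skip
[8] flags=0000 → (cmp)
[9] flags=0000 EQ?F → skip
[10] flags=0000 LT?F → skip

VAL = 0x93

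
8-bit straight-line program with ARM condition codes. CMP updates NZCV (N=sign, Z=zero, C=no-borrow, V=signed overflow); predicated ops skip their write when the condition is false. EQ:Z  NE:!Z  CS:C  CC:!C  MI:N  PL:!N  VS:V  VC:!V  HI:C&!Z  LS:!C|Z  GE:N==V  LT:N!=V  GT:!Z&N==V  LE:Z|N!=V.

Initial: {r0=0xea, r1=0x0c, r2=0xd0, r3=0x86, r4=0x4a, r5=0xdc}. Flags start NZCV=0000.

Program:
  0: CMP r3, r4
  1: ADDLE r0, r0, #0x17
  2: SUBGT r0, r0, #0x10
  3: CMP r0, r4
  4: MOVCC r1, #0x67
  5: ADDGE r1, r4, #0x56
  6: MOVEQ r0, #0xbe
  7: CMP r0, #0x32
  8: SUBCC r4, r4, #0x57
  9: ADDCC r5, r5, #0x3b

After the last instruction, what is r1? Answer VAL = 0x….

[0] flags=0011 → (cmp)
[1] flags=0011 LE?T → r0=0x01
[2] flags=0011 GT?F → skip
[3] flags=1000 → (cmp)
[4] flags=1000 CC?T → r1=0x67
[5] flags=1000 GE?F → skip
[6] flags=1000 EQ?F → skip
[7] flags=1000 → (cmp)
[8] flags=1000 CC?T → r4=0xf3
[9] flags=1000 CC?T → r5=0x17

VAL = 0x67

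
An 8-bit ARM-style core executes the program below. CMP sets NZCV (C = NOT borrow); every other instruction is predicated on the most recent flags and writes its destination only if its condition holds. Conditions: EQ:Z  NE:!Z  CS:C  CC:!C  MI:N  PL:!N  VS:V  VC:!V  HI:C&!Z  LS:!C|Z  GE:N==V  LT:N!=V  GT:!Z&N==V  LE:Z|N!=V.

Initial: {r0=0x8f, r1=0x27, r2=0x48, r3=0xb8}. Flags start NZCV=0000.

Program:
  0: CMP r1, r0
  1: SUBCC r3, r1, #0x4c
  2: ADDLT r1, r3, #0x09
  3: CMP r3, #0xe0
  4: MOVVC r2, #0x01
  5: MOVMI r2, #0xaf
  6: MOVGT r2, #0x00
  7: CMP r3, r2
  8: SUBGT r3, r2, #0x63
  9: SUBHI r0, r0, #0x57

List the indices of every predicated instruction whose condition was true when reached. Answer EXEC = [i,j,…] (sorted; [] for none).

EXEC = [1,4,5,8,9]

0: ✓ CMP  NZCV=1001
1: ✓ SUBCC  r3←0xdb
2: · ADDLT
3: ✓ CMP  NZCV=1000
4: ✓ MOVVC  r2←0x01
5: ✓ MOVMI  r2←0xaf
6: · MOVGT
7: ✓ CMP  NZCV=0010
8: ✓ SUBGT  r3←0x4c
9: ✓ SUBHI  r0←0x38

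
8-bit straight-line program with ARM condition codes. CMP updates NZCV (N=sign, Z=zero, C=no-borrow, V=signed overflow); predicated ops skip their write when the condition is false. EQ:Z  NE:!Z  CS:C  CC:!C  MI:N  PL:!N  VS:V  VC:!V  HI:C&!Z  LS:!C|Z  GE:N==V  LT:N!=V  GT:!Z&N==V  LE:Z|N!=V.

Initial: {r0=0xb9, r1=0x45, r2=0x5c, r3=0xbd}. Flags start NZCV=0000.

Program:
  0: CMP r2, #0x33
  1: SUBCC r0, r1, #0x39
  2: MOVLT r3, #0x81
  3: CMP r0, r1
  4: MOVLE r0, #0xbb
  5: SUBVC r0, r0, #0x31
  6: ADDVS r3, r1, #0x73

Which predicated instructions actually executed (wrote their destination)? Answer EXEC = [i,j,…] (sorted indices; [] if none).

EXEC = [4,6]

[0] flags=0010 → (cmp)
[1] flags=0010 CC?F → skip
[2] flags=0010 LT?F → skip
[3] flags=0011 → (cmp)
[4] flags=0011 LE?T → r0=0xbb
[5] flags=0011 VC?F → skip
[6] flags=0011 VS?T → r3=0xb8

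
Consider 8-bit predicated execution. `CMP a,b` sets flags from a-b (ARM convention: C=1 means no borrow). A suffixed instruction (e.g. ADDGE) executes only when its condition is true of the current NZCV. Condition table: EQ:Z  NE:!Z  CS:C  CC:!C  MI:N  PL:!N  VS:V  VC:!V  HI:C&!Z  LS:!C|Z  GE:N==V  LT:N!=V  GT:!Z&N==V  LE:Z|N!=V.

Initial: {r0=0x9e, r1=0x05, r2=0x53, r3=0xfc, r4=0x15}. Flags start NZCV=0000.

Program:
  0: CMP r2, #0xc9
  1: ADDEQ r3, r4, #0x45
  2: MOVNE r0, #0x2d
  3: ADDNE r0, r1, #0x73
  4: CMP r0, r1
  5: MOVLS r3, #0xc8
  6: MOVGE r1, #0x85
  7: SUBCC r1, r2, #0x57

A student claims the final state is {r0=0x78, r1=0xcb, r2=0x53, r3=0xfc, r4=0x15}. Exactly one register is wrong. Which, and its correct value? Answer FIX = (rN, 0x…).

[0] flags=1001 → (cmp)
[1] flags=1001 EQ?F → skip
[2] flags=1001 NE?T → r0=0x2d
[3] flags=1001 NE?T → r0=0x78
[4] flags=0010 → (cmp)
[5] flags=0010 LS?F → skip
[6] flags=0010 GE?T → r1=0x85
[7] flags=0010 CC?F → skip

FIX = (r1, 0x85)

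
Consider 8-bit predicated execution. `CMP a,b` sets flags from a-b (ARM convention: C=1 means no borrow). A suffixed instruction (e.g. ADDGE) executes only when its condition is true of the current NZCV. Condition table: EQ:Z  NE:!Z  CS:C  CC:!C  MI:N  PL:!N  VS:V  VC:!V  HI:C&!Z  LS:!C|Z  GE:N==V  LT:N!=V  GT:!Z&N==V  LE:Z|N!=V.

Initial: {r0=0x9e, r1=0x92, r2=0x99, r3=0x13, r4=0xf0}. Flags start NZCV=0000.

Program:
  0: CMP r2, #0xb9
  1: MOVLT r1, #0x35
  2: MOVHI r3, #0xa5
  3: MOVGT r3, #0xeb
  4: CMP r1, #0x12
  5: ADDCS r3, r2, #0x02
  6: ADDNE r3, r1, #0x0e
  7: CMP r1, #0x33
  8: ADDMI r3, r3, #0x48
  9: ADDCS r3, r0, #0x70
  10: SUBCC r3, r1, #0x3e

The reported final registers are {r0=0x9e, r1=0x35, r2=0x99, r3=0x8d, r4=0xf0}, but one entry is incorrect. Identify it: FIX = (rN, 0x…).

FIX = (r3, 0x0e)

0: ✓ CMP  NZCV=1000
1: ✓ MOVLT  r1←0x35
2: · MOVHI
3: · MOVGT
4: ✓ CMP  NZCV=0010
5: ✓ ADDCS  r3←0x9b
6: ✓ ADDNE  r3←0x43
7: ✓ CMP  NZCV=0010
8: · ADDMI
9: ✓ ADDCS  r3←0x0e
10: · SUBCC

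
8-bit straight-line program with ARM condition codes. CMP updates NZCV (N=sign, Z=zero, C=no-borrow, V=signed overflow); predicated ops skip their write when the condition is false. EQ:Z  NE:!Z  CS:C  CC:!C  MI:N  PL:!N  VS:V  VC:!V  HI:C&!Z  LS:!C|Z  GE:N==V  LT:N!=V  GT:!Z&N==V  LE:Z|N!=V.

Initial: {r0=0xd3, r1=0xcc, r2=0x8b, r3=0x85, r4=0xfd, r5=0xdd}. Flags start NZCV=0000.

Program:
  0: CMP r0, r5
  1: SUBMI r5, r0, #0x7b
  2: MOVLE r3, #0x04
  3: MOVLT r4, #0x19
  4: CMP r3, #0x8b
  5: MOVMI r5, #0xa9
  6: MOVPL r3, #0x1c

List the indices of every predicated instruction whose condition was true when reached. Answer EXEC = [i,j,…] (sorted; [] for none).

EXEC = [1,2,3,6]

[0] flags=1000 → (cmp)
[1] flags=1000 MI?T → r5=0x58
[2] flags=1000 LE?T → r3=0x04
[3] flags=1000 LT?T → r4=0x19
[4] flags=0000 → (cmp)
[5] flags=0000 MI?F → skip
[6] flags=0000 PL?T → r3=0x1c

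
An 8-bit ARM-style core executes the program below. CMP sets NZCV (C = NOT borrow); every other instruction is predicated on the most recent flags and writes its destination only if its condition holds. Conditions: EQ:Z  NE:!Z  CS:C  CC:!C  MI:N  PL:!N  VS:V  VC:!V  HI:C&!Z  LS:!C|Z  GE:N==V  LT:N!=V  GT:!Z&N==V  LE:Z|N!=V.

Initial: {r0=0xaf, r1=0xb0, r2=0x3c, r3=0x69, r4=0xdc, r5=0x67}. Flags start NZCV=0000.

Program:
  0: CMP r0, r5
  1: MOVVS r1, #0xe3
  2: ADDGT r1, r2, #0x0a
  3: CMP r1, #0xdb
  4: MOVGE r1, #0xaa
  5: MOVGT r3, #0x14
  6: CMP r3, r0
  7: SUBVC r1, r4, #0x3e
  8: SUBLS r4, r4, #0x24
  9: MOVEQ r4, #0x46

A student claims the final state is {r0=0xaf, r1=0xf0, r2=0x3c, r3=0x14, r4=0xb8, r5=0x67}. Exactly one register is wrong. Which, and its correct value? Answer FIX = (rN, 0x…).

FIX = (r1, 0x9e)

0: ✓ CMP  NZCV=0011
1: ✓ MOVVS  r1←0xe3
2: · ADDGT
3: ✓ CMP  NZCV=0010
4: ✓ MOVGE  r1←0xaa
5: ✓ MOVGT  r3←0x14
6: ✓ CMP  NZCV=0000
7: ✓ SUBVC  r1←0x9e
8: ✓ SUBLS  r4←0xb8
9: · MOVEQ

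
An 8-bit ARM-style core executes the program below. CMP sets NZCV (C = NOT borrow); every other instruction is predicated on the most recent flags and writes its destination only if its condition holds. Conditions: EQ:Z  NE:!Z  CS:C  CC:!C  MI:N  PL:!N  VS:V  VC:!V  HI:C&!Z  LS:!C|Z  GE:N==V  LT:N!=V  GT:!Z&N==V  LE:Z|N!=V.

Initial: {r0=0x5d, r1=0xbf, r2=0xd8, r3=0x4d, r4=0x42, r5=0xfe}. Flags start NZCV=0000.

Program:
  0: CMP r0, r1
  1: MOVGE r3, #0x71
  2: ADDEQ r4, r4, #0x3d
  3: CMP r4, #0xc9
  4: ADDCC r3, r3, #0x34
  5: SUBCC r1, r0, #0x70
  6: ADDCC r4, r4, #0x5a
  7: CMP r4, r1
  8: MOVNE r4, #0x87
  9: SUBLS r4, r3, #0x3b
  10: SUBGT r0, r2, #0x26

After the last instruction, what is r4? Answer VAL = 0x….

0: ✓ CMP  NZCV=1001
1: ✓ MOVGE  r3←0x71
2: · ADDEQ
3: ✓ CMP  NZCV=0000
4: ✓ ADDCC  r3←0xa5
5: ✓ SUBCC  r1←0xed
6: ✓ ADDCC  r4←0x9c
7: ✓ CMP  NZCV=1000
8: ✓ MOVNE  r4←0x87
9: ✓ SUBLS  r4←0x6a
10: · SUBGT

VAL = 0x6a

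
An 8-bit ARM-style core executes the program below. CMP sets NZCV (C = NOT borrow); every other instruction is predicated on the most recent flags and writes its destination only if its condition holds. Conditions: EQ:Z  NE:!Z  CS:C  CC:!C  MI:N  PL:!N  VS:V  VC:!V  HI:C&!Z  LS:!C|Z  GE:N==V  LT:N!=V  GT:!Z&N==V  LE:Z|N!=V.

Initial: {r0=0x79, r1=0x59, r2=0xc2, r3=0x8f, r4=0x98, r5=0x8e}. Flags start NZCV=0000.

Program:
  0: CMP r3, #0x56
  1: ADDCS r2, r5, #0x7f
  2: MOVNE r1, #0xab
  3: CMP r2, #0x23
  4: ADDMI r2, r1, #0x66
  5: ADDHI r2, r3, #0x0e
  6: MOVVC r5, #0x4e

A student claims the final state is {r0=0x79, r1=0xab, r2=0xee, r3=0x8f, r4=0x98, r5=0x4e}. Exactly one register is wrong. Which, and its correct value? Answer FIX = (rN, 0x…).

0: ✓ CMP  NZCV=0011
1: ✓ ADDCS  r2←0x0d
2: ✓ MOVNE  r1←0xab
3: ✓ CMP  NZCV=1000
4: ✓ ADDMI  r2←0x11
5: · ADDHI
6: ✓ MOVVC  r5←0x4e

FIX = (r2, 0x11)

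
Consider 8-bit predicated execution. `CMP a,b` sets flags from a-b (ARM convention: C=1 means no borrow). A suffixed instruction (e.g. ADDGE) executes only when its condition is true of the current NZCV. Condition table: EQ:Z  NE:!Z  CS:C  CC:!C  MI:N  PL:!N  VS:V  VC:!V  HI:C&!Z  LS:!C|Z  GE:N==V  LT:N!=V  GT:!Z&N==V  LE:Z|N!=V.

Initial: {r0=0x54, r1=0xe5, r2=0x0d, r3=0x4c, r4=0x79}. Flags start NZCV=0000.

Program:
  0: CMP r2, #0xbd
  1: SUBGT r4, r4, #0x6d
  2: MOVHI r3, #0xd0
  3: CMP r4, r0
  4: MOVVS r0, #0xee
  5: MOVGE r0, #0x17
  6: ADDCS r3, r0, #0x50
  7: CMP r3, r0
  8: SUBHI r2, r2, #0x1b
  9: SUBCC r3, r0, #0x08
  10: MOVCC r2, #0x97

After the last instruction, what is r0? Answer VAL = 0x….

0: ✓ CMP  NZCV=0000
1: ✓ SUBGT  r4←0x0c
2: · MOVHI
3: ✓ CMP  NZCV=1000
4: · MOVVS
5: · MOVGE
6: · ADDCS
7: ✓ CMP  NZCV=1000
8: · SUBHI
9: ✓ SUBCC  r3←0x4c
10: ✓ MOVCC  r2←0x97

VAL = 0x54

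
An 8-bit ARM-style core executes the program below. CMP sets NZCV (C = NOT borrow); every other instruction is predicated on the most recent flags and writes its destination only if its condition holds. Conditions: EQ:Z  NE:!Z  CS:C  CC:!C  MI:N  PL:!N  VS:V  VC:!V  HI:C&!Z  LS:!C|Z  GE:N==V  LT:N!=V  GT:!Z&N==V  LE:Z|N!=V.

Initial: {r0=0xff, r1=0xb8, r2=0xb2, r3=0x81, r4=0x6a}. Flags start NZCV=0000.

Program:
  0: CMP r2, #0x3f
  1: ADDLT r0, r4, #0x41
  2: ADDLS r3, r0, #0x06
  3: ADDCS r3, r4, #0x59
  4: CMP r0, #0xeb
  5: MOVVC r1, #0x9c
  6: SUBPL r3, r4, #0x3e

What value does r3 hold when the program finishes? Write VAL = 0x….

VAL = 0xc3

[0] flags=0011 → (cmp)
[1] flags=0011 LT?T → r0=0xab
[2] flags=0011 LS?F → skip
[3] flags=0011 CS?T → r3=0xc3
[4] flags=1000 → (cmp)
[5] flags=1000 VC?T → r1=0x9c
[6] flags=1000 PL?F → skip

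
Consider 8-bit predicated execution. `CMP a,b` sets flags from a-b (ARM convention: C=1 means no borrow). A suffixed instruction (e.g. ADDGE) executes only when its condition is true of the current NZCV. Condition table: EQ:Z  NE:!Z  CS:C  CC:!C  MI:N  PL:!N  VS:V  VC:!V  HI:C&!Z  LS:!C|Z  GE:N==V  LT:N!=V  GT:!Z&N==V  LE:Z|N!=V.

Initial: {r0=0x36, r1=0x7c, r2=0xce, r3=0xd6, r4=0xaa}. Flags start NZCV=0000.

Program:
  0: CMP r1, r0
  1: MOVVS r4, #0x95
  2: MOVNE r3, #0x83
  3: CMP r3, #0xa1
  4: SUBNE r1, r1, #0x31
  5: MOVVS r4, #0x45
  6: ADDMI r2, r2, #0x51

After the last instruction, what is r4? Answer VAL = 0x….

VAL = 0xaa

[0] flags=0010 → (cmp)
[1] flags=0010 VS?F → skip
[2] flags=0010 NE?T → r3=0x83
[3] flags=1000 → (cmp)
[4] flags=1000 NE?T → r1=0x4b
[5] flags=1000 VS?F → skip
[6] flags=1000 MI?T → r2=0x1f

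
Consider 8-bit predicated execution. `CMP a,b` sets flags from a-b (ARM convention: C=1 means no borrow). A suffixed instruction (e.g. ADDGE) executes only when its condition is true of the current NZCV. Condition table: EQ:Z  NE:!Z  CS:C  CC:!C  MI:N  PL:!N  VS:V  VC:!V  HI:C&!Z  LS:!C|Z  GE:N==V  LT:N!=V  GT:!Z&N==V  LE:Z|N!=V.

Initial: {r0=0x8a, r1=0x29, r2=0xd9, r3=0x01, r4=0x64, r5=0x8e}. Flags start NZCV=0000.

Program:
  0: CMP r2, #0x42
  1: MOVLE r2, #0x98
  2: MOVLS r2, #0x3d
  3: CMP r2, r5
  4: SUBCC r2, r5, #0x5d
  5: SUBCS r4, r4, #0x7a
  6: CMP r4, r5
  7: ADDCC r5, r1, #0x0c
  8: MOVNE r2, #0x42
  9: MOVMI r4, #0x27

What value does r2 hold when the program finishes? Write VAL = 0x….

[0] flags=1010 → (cmp)
[1] flags=1010 LE?T → r2=0x98
[2] flags=1010 LS?F → skip
[3] flags=0010 → (cmp)
[4] flags=0010 CC?F → skip
[5] flags=0010 CS?T → r4=0xea
[6] flags=0010 → (cmp)
[7] flags=0010 CC?F → skip
[8] flags=0010 NE?T → r2=0x42
[9] flags=0010 MI?F → skip

VAL = 0x42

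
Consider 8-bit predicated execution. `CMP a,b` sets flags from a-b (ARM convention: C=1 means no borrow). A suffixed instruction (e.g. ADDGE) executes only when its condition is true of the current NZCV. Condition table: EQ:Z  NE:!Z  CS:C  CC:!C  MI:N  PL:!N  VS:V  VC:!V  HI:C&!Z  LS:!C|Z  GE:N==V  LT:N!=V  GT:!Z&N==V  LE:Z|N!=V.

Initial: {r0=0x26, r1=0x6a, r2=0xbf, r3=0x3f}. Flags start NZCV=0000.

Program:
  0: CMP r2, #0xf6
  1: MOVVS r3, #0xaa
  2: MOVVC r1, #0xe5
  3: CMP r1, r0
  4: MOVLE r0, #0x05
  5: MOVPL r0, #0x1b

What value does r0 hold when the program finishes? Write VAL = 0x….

0: ✓ CMP  NZCV=1000
1: · MOVVS
2: ✓ MOVVC  r1←0xe5
3: ✓ CMP  NZCV=1010
4: ✓ MOVLE  r0←0x05
5: · MOVPL

VAL = 0x05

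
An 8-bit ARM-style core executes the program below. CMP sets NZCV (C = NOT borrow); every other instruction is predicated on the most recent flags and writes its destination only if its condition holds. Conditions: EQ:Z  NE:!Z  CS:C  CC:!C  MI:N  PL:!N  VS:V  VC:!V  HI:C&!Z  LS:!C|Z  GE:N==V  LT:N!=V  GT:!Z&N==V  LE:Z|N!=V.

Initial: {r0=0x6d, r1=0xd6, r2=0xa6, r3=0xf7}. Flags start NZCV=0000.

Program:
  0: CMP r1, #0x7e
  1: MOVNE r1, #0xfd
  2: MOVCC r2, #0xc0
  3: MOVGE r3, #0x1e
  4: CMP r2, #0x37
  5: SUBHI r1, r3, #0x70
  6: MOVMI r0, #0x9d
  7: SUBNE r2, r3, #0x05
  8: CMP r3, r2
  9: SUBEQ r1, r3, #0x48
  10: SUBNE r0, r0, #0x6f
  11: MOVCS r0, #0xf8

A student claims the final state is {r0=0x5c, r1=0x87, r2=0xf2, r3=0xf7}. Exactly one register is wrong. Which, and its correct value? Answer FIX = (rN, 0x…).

FIX = (r0, 0xf8)

[0] flags=0011 → (cmp)
[1] flags=0011 NE?T → r1=0xfd
[2] flags=0011 CC?F → skip
[3] flags=0011 GE?F → skip
[4] flags=0011 → (cmp)
[5] flags=0011 HI?T → r1=0x87
[6] flags=0011 MI?F → skip
[7] flags=0011 NE?T → r2=0xf2
[8] flags=0010 → (cmp)
[9] flags=0010 EQ?F → skip
[10] flags=0010 NE?T → r0=0xfe
[11] flags=0010 CS?T → r0=0xf8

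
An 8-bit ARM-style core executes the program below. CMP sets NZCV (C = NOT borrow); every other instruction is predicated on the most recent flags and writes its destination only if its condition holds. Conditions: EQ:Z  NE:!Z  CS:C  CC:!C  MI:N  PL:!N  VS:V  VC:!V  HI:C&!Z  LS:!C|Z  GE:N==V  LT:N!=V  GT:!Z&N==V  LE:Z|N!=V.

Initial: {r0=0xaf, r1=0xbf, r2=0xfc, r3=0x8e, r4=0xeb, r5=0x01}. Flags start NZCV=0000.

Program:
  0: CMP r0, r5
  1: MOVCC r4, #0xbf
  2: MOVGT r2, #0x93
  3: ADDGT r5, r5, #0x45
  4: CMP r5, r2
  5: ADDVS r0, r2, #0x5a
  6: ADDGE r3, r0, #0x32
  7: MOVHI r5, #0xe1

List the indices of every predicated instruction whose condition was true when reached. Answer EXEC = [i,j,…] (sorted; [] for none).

EXEC = [6]

0: ✓ CMP  NZCV=1010
1: · MOVCC
2: · MOVGT
3: · ADDGT
4: ✓ CMP  NZCV=0000
5: · ADDVS
6: ✓ ADDGE  r3←0xe1
7: · MOVHI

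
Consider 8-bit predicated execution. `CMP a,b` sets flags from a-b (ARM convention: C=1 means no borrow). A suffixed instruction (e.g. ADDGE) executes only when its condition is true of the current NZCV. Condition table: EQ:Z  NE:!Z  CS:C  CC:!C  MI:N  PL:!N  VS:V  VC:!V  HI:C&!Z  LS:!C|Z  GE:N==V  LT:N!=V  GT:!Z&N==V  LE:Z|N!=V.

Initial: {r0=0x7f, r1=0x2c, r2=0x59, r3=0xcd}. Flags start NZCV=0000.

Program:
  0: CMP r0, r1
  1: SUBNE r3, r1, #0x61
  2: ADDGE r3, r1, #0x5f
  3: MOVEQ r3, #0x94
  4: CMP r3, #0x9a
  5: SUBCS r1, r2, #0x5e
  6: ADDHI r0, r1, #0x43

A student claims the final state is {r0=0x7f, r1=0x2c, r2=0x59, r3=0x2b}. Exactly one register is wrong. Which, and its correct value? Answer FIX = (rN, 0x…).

0: ✓ CMP  NZCV=0010
1: ✓ SUBNE  r3←0xcb
2: ✓ ADDGE  r3←0x8b
3: · MOVEQ
4: ✓ CMP  NZCV=1000
5: · SUBCS
6: · ADDHI

FIX = (r3, 0x8b)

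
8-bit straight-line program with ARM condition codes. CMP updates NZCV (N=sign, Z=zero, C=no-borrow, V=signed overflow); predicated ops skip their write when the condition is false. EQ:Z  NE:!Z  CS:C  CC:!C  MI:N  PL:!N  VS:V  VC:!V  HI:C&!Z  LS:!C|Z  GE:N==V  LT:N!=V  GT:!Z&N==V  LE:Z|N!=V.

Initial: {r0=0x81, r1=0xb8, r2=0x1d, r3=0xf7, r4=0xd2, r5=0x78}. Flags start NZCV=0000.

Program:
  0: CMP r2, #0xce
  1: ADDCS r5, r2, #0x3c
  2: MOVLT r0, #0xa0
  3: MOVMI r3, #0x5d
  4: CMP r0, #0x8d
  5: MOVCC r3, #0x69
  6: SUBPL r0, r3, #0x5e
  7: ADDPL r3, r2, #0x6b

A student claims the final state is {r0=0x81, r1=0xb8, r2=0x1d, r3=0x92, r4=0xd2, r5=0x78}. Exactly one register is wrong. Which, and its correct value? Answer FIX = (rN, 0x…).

[0] flags=0000 → (cmp)
[1] flags=0000 CS?F → skip
[2] flags=0000 LT?F → skip
[3] flags=0000 MI?F → skip
[4] flags=1000 → (cmp)
[5] flags=1000 CC?T → r3=0x69
[6] flags=1000 PL?F → skip
[7] flags=1000 PL?F → skip

FIX = (r3, 0x69)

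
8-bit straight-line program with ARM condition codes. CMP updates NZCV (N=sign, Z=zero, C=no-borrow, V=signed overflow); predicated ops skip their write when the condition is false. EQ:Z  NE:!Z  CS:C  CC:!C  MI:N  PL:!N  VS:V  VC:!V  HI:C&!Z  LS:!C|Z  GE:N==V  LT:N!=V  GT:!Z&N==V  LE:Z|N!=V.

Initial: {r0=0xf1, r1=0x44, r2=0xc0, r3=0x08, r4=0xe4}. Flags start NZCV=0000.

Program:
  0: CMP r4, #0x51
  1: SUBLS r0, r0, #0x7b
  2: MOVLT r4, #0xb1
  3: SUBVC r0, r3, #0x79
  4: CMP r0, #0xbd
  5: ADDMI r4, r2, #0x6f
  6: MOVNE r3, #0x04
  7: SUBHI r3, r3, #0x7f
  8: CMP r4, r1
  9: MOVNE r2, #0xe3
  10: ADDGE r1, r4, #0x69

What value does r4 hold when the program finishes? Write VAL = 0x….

VAL = 0x2f

[0] flags=1010 → (cmp)
[1] flags=1010 LS?F → skip
[2] flags=1010 LT?T → r4=0xb1
[3] flags=1010 VC?T → r0=0x8f
[4] flags=1000 → (cmp)
[5] flags=1000 MI?T → r4=0x2f
[6] flags=1000 NE?T → r3=0x04
[7] flags=1000 HI?F → skip
[8] flags=1000 → (cmp)
[9] flags=1000 NE?T → r2=0xe3
[10] flags=1000 GE?F → skip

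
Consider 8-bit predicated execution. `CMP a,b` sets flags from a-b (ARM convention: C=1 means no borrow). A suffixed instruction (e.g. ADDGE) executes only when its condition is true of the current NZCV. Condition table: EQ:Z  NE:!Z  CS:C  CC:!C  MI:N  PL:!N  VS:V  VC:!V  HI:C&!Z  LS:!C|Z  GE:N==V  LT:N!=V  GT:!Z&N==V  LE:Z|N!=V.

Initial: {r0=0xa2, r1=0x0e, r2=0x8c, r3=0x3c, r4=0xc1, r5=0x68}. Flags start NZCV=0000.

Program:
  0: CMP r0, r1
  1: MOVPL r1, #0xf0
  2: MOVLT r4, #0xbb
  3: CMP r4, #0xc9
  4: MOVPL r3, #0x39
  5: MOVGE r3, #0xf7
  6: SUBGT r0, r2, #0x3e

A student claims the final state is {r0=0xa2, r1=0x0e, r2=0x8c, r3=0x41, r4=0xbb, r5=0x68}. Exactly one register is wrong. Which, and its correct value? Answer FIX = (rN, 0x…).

FIX = (r3, 0x3c)

[0] flags=1010 → (cmp)
[1] flags=1010 PL?F → skip
[2] flags=1010 LT?T → r4=0xbb
[3] flags=1000 → (cmp)
[4] flags=1000 PL?F → skip
[5] flags=1000 GE?F → skip
[6] flags=1000 GT?F → skip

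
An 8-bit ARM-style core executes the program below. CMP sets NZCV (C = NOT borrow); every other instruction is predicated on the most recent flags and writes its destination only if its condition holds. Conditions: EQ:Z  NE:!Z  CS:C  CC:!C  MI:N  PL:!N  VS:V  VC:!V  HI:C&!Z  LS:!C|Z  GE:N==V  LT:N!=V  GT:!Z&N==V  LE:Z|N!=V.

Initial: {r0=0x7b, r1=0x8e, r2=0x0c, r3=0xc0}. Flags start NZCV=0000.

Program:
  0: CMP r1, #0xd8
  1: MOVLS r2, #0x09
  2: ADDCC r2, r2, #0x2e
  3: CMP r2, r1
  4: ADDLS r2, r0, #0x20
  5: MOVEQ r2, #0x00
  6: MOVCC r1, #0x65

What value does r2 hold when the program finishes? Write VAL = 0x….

VAL = 0x9b

[0] flags=1000 → (cmp)
[1] flags=1000 LS?T → r2=0x09
[2] flags=1000 CC?T → r2=0x37
[3] flags=1001 → (cmp)
[4] flags=1001 LS?T → r2=0x9b
[5] flags=1001 EQ?F → skip
[6] flags=1001 CC?T → r1=0x65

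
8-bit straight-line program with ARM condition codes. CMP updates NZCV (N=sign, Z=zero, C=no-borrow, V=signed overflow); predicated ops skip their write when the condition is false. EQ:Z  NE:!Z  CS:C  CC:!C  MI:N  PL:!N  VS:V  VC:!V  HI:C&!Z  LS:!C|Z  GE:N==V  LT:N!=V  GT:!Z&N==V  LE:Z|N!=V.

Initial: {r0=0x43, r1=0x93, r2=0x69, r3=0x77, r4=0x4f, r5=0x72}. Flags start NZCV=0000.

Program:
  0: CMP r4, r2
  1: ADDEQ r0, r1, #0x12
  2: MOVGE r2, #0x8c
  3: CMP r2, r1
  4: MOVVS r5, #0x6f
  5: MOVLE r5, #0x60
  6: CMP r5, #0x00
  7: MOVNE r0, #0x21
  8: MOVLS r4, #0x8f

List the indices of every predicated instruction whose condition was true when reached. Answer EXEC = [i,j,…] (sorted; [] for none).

[0] flags=1000 → (cmp)
[1] flags=1000 EQ?F → skip
[2] flags=1000 GE?F → skip
[3] flags=1001 → (cmp)
[4] flags=1001 VS?T → r5=0x6f
[5] flags=1001 LE?F → skip
[6] flags=0010 → (cmp)
[7] flags=0010 NE?T → r0=0x21
[8] flags=0010 LS?F → skip

EXEC = [4,7]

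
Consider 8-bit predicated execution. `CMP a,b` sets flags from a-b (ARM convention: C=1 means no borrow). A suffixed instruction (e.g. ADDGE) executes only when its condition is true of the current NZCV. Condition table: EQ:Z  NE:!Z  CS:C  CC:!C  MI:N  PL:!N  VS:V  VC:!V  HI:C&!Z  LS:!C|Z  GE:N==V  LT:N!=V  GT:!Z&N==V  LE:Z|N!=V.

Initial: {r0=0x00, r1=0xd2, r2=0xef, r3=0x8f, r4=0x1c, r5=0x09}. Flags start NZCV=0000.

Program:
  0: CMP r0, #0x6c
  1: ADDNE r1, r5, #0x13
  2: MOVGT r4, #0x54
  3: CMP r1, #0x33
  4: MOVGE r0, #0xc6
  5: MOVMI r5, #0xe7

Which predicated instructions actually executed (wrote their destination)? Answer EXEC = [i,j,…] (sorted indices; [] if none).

EXEC = [1,5]

[0] flags=1000 → (cmp)
[1] flags=1000 NE?T → r1=0x1c
[2] flags=1000 GT?F → skip
[3] flags=1000 → (cmp)
[4] flags=1000 GE?F → skip
[5] flags=1000 MI?T → r5=0xe7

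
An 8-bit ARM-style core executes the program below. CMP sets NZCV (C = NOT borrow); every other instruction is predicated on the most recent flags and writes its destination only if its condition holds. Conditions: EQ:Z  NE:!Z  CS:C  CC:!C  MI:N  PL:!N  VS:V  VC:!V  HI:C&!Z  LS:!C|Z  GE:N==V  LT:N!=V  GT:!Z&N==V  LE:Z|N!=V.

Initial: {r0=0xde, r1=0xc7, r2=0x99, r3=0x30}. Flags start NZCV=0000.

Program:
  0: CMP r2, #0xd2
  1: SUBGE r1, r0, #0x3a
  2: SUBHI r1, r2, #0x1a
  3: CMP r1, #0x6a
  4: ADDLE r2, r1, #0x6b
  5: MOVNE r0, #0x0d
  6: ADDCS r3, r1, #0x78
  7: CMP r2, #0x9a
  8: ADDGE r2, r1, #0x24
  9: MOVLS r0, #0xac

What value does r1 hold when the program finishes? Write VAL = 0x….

[0] flags=1000 → (cmp)
[1] flags=1000 GE?F → skip
[2] flags=1000 HI?F → skip
[3] flags=0011 → (cmp)
[4] flags=0011 LE?T → r2=0x32
[5] flags=0011 NE?T → r0=0x0d
[6] flags=0011 CS?T → r3=0x3f
[7] flags=1001 → (cmp)
[8] flags=1001 GE?T → r2=0xeb
[9] flags=1001 LS?T → r0=0xac

VAL = 0xc7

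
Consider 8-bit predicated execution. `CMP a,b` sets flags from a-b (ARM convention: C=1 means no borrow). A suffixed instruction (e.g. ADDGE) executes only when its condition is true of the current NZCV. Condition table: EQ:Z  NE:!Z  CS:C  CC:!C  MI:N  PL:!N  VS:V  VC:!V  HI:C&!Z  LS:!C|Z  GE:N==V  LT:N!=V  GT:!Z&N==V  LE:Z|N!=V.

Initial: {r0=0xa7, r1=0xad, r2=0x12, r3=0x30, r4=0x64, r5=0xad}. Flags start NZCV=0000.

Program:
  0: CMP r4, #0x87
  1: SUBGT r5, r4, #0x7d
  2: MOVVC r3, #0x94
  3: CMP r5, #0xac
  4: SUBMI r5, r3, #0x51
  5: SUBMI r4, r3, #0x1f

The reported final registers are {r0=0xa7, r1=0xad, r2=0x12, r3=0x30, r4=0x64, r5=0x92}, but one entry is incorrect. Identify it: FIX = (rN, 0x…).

[0] flags=1001 → (cmp)
[1] flags=1001 GT?T → r5=0xe7
[2] flags=1001 VC?F → skip
[3] flags=0010 → (cmp)
[4] flags=0010 MI?F → skip
[5] flags=0010 MI?F → skip

FIX = (r5, 0xe7)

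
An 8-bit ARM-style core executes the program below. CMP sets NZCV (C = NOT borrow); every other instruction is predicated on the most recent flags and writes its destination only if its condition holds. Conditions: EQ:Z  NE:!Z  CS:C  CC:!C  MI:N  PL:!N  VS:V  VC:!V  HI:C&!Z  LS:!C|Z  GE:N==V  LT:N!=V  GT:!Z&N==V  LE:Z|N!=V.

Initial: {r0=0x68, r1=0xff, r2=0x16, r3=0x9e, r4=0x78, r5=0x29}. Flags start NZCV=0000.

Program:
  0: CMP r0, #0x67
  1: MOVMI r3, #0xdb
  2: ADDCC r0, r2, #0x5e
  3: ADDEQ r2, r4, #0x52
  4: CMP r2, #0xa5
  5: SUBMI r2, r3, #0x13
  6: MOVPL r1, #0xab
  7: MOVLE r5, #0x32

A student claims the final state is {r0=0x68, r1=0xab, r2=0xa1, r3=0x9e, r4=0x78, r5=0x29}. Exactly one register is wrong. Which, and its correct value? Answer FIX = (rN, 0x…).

FIX = (r2, 0x16)

0: ✓ CMP  NZCV=0010
1: · MOVMI
2: · ADDCC
3: · ADDEQ
4: ✓ CMP  NZCV=0000
5: · SUBMI
6: ✓ MOVPL  r1←0xab
7: · MOVLE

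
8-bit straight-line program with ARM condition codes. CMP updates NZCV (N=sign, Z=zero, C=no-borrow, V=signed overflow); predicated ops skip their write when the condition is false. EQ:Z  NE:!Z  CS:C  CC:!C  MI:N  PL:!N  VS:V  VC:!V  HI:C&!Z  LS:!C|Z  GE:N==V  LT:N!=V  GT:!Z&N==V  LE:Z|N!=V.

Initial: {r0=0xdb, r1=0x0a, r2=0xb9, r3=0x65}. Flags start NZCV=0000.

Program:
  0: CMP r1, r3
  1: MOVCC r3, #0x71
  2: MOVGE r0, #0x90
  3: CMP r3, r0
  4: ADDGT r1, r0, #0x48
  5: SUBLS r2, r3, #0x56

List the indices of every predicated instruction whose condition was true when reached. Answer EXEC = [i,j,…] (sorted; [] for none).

EXEC = [1,4,5]

0: ✓ CMP  NZCV=1000
1: ✓ MOVCC  r3←0x71
2: · MOVGE
3: ✓ CMP  NZCV=1001
4: ✓ ADDGT  r1←0x23
5: ✓ SUBLS  r2←0x1b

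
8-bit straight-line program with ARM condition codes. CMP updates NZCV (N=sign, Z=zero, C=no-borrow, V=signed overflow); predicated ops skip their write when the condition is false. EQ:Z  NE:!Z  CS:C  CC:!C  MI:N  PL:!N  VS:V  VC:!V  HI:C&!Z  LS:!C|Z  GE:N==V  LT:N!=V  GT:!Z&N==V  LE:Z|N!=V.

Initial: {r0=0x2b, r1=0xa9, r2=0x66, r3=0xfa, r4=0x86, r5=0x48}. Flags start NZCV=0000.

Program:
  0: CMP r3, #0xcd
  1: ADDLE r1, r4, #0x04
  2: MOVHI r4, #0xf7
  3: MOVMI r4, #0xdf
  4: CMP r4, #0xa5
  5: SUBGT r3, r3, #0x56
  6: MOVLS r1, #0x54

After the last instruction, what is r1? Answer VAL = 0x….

VAL = 0xa9

0: ✓ CMP  NZCV=0010
1: · ADDLE
2: ✓ MOVHI  r4←0xf7
3: · MOVMI
4: ✓ CMP  NZCV=0010
5: ✓ SUBGT  r3←0xa4
6: · MOVLS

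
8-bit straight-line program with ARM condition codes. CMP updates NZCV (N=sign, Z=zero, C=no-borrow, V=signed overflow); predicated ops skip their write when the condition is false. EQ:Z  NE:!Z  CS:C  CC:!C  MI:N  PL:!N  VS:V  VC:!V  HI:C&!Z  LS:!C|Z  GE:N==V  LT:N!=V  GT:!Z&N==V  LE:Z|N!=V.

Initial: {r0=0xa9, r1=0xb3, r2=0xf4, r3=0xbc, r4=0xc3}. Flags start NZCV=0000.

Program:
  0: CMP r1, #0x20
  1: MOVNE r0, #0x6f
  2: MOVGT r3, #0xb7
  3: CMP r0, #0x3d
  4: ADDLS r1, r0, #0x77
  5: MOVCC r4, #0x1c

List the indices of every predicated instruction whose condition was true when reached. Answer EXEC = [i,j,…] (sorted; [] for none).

[0] flags=1010 → (cmp)
[1] flags=1010 NE?T → r0=0x6f
[2] flags=1010 GT?F → skip
[3] flags=0010 → (cmp)
[4] flags=0010 LS?F → skip
[5] flags=0010 CC?F → skip

EXEC = [1]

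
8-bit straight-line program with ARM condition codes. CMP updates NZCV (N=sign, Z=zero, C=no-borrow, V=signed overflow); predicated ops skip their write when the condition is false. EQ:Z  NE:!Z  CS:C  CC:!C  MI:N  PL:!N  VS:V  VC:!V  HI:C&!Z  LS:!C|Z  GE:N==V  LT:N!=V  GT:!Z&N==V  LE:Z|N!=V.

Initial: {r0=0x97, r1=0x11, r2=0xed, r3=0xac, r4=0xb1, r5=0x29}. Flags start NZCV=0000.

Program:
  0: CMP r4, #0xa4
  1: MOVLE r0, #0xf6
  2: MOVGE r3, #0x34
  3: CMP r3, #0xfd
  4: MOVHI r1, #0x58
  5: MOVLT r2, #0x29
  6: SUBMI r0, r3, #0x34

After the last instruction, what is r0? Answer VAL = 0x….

VAL = 0x97

0: ✓ CMP  NZCV=0010
1: · MOVLE
2: ✓ MOVGE  r3←0x34
3: ✓ CMP  NZCV=0000
4: · MOVHI
5: · MOVLT
6: · SUBMI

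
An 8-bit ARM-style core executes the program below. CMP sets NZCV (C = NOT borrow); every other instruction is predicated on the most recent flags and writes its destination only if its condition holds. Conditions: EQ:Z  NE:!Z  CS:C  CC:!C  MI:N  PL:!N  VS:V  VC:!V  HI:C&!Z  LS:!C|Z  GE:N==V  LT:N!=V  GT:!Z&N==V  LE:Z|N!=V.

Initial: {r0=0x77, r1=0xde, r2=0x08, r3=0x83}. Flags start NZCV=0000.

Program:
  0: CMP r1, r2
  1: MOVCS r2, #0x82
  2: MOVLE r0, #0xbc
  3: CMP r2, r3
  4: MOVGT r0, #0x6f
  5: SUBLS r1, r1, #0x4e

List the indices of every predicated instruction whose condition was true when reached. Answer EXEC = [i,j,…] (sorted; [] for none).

EXEC = [1,2,5]

[0] flags=1010 → (cmp)
[1] flags=1010 CS?T → r2=0x82
[2] flags=1010 LE?T → r0=0xbc
[3] flags=1000 → (cmp)
[4] flags=1000 GT?F → skip
[5] flags=1000 LS?T → r1=0x90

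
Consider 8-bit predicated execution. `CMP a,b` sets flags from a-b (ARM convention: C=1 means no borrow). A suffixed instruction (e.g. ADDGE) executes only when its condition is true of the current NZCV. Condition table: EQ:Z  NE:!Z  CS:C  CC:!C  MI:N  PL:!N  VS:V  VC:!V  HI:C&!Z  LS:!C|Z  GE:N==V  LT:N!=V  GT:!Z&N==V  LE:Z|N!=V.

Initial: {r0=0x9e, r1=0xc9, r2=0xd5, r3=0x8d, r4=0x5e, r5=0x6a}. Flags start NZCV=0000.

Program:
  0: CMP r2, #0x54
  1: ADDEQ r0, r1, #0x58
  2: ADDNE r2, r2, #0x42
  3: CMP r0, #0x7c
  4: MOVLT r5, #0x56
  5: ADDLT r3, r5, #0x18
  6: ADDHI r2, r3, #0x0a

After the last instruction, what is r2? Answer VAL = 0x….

[0] flags=1010 → (cmp)
[1] flags=1010 EQ?F → skip
[2] flags=1010 NE?T → r2=0x17
[3] flags=0011 → (cmp)
[4] flags=0011 LT?T → r5=0x56
[5] flags=0011 LT?T → r3=0x6e
[6] flags=0011 HI?T → r2=0x78

VAL = 0x78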